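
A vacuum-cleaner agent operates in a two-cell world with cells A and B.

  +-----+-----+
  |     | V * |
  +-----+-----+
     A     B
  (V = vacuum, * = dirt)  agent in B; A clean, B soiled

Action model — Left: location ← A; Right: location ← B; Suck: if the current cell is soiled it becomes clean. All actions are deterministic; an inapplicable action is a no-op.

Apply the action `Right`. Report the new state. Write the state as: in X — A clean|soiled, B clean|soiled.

start: in B — A clean, B soiled
step 1/1 (Right): in B — A clean, B soiled

in B — A clean, B soiled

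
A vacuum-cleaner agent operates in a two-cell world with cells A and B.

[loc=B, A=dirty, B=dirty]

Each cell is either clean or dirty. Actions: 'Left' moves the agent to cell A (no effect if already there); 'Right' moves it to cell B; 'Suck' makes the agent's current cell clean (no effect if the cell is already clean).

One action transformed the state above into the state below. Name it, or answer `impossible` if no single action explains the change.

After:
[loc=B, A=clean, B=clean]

impossible

try  Left: <A|dirty|dirty>
try Right: <B|dirty|dirty>
try  Suck: <B|dirty|clean>
no single action produces the after-state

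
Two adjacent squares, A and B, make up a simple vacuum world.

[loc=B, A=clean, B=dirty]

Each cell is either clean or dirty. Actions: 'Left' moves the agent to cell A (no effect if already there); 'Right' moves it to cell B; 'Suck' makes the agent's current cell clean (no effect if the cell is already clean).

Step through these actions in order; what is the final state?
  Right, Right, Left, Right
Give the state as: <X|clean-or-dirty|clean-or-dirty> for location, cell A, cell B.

<B|clean|dirty>

step 1/4 (Right): <B|clean|dirty>
step 2/4 (Right): <B|clean|dirty>
step 3/4 (Left): <A|clean|dirty>
step 4/4 (Right): <B|clean|dirty>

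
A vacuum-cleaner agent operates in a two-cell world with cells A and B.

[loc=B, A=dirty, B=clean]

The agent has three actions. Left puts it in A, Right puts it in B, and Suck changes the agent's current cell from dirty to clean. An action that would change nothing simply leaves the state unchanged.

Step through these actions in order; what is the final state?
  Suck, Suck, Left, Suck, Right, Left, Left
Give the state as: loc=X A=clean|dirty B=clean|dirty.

t=1 Suck ⇒ loc=B A=dirty B=clean
t=2 Suck ⇒ loc=B A=dirty B=clean
t=3 Left ⇒ loc=A A=dirty B=clean
t=4 Suck ⇒ loc=A A=clean B=clean
t=5 Right ⇒ loc=B A=clean B=clean
t=6 Left ⇒ loc=A A=clean B=clean
t=7 Left ⇒ loc=A A=clean B=clean

loc=A A=clean B=clean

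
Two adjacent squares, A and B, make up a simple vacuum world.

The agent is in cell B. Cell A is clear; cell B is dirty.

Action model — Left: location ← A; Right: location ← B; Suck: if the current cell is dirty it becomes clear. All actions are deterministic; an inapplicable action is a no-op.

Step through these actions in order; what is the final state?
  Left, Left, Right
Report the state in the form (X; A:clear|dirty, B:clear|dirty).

(B; A:clear, B:dirty)

[1] after Left: (A; A:clear, B:dirty)
[2] after Left: (A; A:clear, B:dirty)
[3] after Right: (B; A:clear, B:dirty)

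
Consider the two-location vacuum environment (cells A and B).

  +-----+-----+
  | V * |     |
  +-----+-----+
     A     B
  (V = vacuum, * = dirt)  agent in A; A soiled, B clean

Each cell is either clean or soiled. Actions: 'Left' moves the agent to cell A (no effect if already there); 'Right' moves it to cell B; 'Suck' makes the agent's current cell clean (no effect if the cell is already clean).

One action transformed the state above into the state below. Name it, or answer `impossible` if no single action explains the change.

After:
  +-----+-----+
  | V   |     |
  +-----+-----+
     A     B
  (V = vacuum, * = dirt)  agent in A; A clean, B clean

Suck

try  Left: (A; A:soiled, B:clean)
try Right: (B; A:soiled, B:clean)
try  Suck: (A; A:clean, B:clean)  ← match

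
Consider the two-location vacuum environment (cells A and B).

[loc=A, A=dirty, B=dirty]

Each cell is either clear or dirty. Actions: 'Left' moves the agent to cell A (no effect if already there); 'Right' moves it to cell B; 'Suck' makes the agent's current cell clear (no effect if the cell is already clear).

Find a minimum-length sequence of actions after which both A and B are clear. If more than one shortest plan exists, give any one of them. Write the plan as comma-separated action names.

Suck, Right, Suck

[1] after Suck: in A — A clear, B dirty
[2] after Right: in B — A clear, B dirty
[3] after Suck: in B — A clear, B clear
min 3: Suck A + move + Suck B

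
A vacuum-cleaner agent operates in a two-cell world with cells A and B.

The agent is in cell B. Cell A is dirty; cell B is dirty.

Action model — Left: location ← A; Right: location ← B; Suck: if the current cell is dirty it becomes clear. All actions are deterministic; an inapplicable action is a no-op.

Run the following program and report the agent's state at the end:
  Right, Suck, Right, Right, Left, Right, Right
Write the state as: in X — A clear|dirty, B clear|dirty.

1. Right → in B — A dirty, B dirty
2. Suck → in B — A dirty, B clear
3. Right → in B — A dirty, B clear
4. Right → in B — A dirty, B clear
5. Left → in A — A dirty, B clear
6. Right → in B — A dirty, B clear
7. Right → in B — A dirty, B clear

in B — A dirty, B clear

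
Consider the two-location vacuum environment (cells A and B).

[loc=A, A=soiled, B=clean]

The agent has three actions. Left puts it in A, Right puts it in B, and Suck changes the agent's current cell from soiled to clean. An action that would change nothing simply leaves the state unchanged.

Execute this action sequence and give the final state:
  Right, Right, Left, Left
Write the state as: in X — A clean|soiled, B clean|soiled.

[1] after Right: in B — A soiled, B clean
[2] after Right: in B — A soiled, B clean
[3] after Left: in A — A soiled, B clean
[4] after Left: in A — A soiled, B clean

in A — A soiled, B clean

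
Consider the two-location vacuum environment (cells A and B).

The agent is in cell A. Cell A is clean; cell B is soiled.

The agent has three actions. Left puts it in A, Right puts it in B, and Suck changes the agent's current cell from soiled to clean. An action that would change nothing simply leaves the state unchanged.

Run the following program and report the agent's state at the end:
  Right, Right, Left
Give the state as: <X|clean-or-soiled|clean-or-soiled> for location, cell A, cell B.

1) do Right; now <B|clean|soiled>
2) do Right; now <B|clean|soiled>
3) do Left; now <A|clean|soiled>

<A|clean|soiled>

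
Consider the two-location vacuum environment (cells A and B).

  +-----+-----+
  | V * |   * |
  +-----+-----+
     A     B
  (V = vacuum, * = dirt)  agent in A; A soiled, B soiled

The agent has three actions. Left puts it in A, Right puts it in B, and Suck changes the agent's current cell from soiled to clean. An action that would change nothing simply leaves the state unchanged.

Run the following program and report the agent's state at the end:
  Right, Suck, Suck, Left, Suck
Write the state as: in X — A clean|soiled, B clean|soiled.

in A — A clean, B clean

t=1 Right ⇒ in B — A soiled, B soiled
t=2 Suck ⇒ in B — A soiled, B clean
t=3 Suck ⇒ in B — A soiled, B clean
t=4 Left ⇒ in A — A soiled, B clean
t=5 Suck ⇒ in A — A clean, B clean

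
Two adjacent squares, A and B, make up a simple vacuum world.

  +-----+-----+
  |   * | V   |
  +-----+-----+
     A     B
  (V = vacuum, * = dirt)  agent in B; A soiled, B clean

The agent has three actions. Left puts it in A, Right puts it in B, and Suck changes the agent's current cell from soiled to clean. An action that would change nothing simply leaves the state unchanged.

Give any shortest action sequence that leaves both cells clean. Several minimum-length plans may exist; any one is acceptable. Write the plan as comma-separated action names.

1. Left → loc=A A=soiled B=clean
2. Suck → loc=A A=clean B=clean
min 2: go A then Suck

Left, Suck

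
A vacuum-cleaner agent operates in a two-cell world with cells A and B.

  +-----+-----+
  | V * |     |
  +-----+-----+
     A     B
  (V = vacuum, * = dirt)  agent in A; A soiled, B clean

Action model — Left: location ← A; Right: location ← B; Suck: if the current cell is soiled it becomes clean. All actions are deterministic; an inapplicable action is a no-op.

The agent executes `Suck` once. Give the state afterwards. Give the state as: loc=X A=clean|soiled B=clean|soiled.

loc=A A=clean B=clean

start: loc=A A=soiled B=clean
1) do Suck; now loc=A A=clean B=clean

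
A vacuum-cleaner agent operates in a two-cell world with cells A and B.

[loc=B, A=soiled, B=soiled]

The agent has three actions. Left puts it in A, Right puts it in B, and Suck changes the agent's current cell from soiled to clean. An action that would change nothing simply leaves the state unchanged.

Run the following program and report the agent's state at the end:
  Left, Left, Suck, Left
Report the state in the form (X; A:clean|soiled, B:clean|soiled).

(A; A:clean, B:soiled)

t=1 Left ⇒ (A; A:soiled, B:soiled)
t=2 Left ⇒ (A; A:soiled, B:soiled)
t=3 Suck ⇒ (A; A:clean, B:soiled)
t=4 Left ⇒ (A; A:clean, B:soiled)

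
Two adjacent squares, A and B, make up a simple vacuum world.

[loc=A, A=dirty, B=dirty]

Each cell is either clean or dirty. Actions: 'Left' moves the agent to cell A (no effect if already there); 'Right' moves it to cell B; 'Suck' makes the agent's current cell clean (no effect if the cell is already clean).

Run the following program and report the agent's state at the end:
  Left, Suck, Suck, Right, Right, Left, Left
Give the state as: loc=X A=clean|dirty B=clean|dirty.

1) do Left; now loc=A A=dirty B=dirty
2) do Suck; now loc=A A=clean B=dirty
3) do Suck; now loc=A A=clean B=dirty
4) do Right; now loc=B A=clean B=dirty
5) do Right; now loc=B A=clean B=dirty
6) do Left; now loc=A A=clean B=dirty
7) do Left; now loc=A A=clean B=dirty

loc=A A=clean B=dirty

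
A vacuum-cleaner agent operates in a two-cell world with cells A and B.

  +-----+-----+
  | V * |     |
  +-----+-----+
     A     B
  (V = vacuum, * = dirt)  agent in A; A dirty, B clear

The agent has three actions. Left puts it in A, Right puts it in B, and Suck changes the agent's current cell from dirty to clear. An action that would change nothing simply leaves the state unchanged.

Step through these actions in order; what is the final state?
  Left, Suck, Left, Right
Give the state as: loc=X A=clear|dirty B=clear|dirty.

Left (#1): loc=A A=dirty B=clear
Suck (#2): loc=A A=clear B=clear
Left (#3): loc=A A=clear B=clear
Right (#4): loc=B A=clear B=clear

loc=B A=clear B=clear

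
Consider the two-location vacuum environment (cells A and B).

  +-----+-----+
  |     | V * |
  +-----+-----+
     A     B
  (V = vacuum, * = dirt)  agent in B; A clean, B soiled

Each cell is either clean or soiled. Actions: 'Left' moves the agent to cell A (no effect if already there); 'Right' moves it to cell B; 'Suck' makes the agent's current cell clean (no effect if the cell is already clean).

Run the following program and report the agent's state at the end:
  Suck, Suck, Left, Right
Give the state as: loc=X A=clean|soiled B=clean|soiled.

loc=B A=clean B=clean

step 1/4 (Suck): loc=B A=clean B=clean
step 2/4 (Suck): loc=B A=clean B=clean
step 3/4 (Left): loc=A A=clean B=clean
step 4/4 (Right): loc=B A=clean B=clean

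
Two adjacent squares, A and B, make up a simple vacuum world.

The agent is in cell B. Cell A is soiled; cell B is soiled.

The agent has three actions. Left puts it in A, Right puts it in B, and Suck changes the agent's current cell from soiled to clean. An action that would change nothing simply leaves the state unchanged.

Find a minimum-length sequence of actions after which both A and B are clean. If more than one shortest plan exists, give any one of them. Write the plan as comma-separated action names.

1) do Suck; now <B|soiled|clean>
2) do Left; now <A|soiled|clean>
3) do Suck; now <A|clean|clean>
min 3: Suck B + move + Suck A

Suck, Left, Suck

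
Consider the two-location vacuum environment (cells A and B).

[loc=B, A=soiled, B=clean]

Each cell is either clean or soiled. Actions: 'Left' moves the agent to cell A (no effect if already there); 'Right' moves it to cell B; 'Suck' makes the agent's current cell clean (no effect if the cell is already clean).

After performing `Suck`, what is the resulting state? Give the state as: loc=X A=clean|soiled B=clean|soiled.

start: loc=B A=soiled B=clean
[1] after Suck: loc=B A=soiled B=clean

loc=B A=soiled B=clean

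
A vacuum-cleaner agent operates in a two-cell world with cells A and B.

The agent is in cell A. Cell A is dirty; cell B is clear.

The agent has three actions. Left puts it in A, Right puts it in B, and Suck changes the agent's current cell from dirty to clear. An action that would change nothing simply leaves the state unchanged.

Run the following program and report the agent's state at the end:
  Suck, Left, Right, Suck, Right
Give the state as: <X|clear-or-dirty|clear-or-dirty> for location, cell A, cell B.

<B|clear|clear>

[1] after Suck: <A|clear|clear>
[2] after Left: <A|clear|clear>
[3] after Right: <B|clear|clear>
[4] after Suck: <B|clear|clear>
[5] after Right: <B|clear|clear>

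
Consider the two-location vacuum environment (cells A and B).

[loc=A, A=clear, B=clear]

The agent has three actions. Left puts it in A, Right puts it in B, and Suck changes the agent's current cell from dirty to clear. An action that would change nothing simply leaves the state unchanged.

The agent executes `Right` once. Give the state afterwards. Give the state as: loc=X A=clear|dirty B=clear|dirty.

loc=B A=clear B=clear

start: loc=A A=clear B=clear
t=1 Right ⇒ loc=B A=clear B=clear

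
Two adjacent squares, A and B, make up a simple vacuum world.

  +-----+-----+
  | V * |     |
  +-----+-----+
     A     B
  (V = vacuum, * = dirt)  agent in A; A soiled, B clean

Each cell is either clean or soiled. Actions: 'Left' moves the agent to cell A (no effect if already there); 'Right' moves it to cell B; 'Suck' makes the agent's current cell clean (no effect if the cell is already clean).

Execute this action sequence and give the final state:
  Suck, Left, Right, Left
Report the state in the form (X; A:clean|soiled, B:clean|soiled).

(A; A:clean, B:clean)

t=1 Suck ⇒ (A; A:clean, B:clean)
t=2 Left ⇒ (A; A:clean, B:clean)
t=3 Right ⇒ (B; A:clean, B:clean)
t=4 Left ⇒ (A; A:clean, B:clean)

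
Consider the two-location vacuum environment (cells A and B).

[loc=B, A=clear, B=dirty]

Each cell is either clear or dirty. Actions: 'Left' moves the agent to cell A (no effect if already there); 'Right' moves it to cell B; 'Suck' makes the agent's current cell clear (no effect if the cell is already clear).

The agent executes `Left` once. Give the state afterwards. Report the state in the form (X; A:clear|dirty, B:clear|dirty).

start: (B; A:clear, B:dirty)
1) do Left; now (A; A:clear, B:dirty)

(A; A:clear, B:dirty)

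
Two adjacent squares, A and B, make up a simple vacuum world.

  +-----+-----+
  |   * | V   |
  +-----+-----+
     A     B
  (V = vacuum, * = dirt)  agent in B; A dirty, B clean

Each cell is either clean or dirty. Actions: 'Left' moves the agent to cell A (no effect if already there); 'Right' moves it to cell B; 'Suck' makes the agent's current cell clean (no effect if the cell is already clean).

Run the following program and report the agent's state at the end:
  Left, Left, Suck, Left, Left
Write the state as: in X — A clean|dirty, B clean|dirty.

in A — A clean, B clean

1. Left → in A — A dirty, B clean
2. Left → in A — A dirty, B clean
3. Suck → in A — A clean, B clean
4. Left → in A — A clean, B clean
5. Left → in A — A clean, B clean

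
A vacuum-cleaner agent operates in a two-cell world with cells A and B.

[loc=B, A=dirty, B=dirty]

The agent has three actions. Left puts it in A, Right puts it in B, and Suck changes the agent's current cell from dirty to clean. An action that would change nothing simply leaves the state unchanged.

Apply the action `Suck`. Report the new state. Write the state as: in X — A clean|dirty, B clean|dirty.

in B — A dirty, B clean

start: in B — A dirty, B dirty
t=1 Suck ⇒ in B — A dirty, B clean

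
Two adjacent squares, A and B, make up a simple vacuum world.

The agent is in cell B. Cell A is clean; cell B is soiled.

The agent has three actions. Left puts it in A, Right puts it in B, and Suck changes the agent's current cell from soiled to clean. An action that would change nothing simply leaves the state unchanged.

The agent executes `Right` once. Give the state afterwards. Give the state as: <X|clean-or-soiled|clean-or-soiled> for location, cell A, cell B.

start: <B|clean|soiled>
1) do Right; now <B|clean|soiled>

<B|clean|soiled>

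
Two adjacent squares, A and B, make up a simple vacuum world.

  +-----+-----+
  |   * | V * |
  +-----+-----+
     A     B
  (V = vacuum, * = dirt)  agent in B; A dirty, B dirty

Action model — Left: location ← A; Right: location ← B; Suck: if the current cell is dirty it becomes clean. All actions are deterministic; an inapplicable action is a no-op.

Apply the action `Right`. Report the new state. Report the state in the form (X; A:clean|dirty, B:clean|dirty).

(B; A:dirty, B:dirty)

start: (B; A:dirty, B:dirty)
step 1/1 (Right): (B; A:dirty, B:dirty)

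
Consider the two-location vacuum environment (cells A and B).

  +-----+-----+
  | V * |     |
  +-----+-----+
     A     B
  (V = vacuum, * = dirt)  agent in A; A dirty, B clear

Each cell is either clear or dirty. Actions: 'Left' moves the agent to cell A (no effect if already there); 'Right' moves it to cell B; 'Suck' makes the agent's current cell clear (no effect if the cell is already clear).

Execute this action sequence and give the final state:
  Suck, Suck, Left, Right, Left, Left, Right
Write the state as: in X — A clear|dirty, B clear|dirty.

1) do Suck; now in A — A clear, B clear
2) do Suck; now in A — A clear, B clear
3) do Left; now in A — A clear, B clear
4) do Right; now in B — A clear, B clear
5) do Left; now in A — A clear, B clear
6) do Left; now in A — A clear, B clear
7) do Right; now in B — A clear, B clear

in B — A clear, B clear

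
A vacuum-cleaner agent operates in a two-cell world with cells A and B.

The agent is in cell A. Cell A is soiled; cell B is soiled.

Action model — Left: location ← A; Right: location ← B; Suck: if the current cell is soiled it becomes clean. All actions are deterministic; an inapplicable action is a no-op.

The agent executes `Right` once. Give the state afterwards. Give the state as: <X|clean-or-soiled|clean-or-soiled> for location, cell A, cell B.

start: <A|soiled|soiled>
t=1 Right ⇒ <B|soiled|soiled>

<B|soiled|soiled>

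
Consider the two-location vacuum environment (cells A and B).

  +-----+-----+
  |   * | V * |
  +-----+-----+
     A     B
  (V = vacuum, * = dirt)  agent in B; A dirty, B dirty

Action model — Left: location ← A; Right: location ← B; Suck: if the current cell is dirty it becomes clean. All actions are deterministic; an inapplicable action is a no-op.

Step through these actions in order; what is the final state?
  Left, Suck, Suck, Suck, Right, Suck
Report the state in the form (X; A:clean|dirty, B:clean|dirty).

Left (#1): (A; A:dirty, B:dirty)
Suck (#2): (A; A:clean, B:dirty)
Suck (#3): (A; A:clean, B:dirty)
Suck (#4): (A; A:clean, B:dirty)
Right (#5): (B; A:clean, B:dirty)
Suck (#6): (B; A:clean, B:clean)

(B; A:clean, B:clean)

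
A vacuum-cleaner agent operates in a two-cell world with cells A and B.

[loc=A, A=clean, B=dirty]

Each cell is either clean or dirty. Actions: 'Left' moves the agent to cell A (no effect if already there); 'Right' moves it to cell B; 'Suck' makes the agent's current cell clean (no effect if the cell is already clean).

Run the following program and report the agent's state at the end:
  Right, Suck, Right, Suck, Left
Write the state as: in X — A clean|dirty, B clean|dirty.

in A — A clean, B clean

Right (#1): in B — A clean, B dirty
Suck (#2): in B — A clean, B clean
Right (#3): in B — A clean, B clean
Suck (#4): in B — A clean, B clean
Left (#5): in A — A clean, B clean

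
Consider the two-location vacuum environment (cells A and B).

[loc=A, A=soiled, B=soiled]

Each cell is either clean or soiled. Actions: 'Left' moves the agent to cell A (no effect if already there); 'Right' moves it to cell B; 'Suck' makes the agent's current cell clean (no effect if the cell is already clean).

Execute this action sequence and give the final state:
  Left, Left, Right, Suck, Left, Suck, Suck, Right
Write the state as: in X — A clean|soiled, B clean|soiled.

in B — A clean, B clean

1. Left → in A — A soiled, B soiled
2. Left → in A — A soiled, B soiled
3. Right → in B — A soiled, B soiled
4. Suck → in B — A soiled, B clean
5. Left → in A — A soiled, B clean
6. Suck → in A — A clean, B clean
7. Suck → in A — A clean, B clean
8. Right → in B — A clean, B clean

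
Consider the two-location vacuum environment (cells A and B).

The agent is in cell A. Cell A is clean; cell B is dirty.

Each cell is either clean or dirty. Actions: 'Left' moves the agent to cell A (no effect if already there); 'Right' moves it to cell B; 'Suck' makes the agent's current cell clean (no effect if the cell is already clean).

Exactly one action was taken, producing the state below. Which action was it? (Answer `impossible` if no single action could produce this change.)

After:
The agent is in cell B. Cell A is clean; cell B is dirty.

Right

try  Left: in A — A clean, B dirty
try Right: in B — A clean, B dirty  ← match
try  Suck: in A — A clean, B dirty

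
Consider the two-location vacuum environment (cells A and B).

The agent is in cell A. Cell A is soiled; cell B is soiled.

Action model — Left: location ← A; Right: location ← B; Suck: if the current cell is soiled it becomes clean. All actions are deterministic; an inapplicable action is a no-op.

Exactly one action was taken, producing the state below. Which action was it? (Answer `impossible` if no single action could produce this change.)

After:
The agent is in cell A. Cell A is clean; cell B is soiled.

try  Left: <A|soiled|soiled>
try Right: <B|soiled|soiled>
try  Suck: <A|clean|soiled>  ← match

Suck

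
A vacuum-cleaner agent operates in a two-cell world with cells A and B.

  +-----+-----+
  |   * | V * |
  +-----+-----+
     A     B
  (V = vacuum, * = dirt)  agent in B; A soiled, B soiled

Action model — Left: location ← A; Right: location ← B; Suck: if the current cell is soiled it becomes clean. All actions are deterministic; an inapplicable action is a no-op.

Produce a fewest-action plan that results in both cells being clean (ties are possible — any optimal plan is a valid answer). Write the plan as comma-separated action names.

1) do Suck; now (B; A:soiled, B:clean)
2) do Left; now (A; A:soiled, B:clean)
3) do Suck; now (A; A:clean, B:clean)
min 3: Suck B + move + Suck A

Suck, Left, Suck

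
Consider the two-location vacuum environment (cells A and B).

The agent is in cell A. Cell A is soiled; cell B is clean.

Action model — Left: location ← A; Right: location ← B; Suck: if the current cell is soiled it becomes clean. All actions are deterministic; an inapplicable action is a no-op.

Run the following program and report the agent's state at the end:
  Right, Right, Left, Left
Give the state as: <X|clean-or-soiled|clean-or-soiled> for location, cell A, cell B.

<A|soiled|clean>

step 1/4 (Right): <B|soiled|clean>
step 2/4 (Right): <B|soiled|clean>
step 3/4 (Left): <A|soiled|clean>
step 4/4 (Left): <A|soiled|clean>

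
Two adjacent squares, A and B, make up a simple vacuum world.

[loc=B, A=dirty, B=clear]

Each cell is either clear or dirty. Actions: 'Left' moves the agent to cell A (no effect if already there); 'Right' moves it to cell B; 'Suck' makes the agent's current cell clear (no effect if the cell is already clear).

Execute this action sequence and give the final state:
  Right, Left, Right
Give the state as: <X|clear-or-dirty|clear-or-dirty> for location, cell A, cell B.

<B|dirty|clear>

step 1/3 (Right): <B|dirty|clear>
step 2/3 (Left): <A|dirty|clear>
step 3/3 (Right): <B|dirty|clear>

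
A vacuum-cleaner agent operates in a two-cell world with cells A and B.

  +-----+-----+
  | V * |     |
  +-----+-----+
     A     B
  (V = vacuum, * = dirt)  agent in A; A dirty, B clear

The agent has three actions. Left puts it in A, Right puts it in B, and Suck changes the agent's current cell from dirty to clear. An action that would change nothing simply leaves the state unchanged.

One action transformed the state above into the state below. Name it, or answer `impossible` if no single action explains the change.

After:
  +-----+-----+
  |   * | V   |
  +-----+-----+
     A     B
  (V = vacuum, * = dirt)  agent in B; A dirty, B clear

try  Left: in A — A dirty, B clear
try Right: in B — A dirty, B clear  ← match
try  Suck: in A — A clear, B clear

Right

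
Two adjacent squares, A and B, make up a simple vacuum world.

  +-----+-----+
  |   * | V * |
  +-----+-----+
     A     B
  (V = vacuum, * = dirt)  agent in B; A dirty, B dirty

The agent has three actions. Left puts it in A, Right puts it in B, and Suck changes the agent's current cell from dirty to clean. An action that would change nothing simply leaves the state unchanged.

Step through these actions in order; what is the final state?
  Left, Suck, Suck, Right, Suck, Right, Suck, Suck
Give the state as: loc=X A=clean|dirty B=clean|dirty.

[1] after Left: loc=A A=dirty B=dirty
[2] after Suck: loc=A A=clean B=dirty
[3] after Suck: loc=A A=clean B=dirty
[4] after Right: loc=B A=clean B=dirty
[5] after Suck: loc=B A=clean B=clean
[6] after Right: loc=B A=clean B=clean
[7] after Suck: loc=B A=clean B=clean
[8] after Suck: loc=B A=clean B=clean

loc=B A=clean B=clean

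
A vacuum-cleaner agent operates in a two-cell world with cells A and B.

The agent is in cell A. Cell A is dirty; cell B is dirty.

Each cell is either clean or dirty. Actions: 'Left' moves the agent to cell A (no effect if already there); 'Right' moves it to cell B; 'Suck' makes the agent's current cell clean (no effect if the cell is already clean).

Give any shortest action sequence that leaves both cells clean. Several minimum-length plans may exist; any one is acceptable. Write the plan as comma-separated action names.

Suck, Right, Suck

Suck (#1): <A|clean|dirty>
Right (#2): <B|clean|dirty>
Suck (#3): <B|clean|clean>
min 3: Suck A + move + Suck B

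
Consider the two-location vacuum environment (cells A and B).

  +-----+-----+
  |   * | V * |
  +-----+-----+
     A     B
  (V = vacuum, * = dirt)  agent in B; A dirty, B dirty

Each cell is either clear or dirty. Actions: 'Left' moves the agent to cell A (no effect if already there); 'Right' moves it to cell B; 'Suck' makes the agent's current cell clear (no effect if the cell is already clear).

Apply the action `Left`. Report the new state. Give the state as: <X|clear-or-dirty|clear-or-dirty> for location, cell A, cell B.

start: <B|dirty|dirty>
step 1/1 (Left): <A|dirty|dirty>

<A|dirty|dirty>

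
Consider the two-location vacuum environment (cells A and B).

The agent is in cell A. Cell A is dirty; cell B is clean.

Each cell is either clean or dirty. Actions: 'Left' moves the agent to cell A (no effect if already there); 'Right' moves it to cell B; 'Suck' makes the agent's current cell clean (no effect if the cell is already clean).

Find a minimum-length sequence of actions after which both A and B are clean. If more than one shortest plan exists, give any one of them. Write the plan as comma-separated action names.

Suck

step 1/1 (Suck): (A; A:clean, B:clean)
min 1: A is dirty, one Suck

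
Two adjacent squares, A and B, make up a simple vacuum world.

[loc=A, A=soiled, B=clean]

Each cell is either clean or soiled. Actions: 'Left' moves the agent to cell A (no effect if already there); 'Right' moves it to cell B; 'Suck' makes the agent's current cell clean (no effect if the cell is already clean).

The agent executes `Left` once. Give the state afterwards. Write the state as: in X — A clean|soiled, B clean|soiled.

start: in A — A soiled, B clean
1. Left → in A — A soiled, B clean

in A — A soiled, B clean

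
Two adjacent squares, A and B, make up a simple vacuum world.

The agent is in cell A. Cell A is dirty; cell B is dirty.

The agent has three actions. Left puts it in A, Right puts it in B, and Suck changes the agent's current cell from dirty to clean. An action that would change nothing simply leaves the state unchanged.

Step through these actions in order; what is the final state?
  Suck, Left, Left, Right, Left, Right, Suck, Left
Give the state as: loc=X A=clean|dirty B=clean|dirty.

loc=A A=clean B=clean

Suck (#1): loc=A A=clean B=dirty
Left (#2): loc=A A=clean B=dirty
Left (#3): loc=A A=clean B=dirty
Right (#4): loc=B A=clean B=dirty
Left (#5): loc=A A=clean B=dirty
Right (#6): loc=B A=clean B=dirty
Suck (#7): loc=B A=clean B=clean
Left (#8): loc=A A=clean B=clean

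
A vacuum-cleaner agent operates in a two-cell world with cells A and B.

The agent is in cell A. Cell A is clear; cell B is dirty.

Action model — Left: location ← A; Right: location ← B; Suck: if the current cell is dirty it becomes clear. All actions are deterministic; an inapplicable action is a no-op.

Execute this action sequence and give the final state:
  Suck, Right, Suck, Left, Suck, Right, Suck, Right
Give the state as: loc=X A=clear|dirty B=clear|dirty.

loc=B A=clear B=clear

[1] after Suck: loc=A A=clear B=dirty
[2] after Right: loc=B A=clear B=dirty
[3] after Suck: loc=B A=clear B=clear
[4] after Left: loc=A A=clear B=clear
[5] after Suck: loc=A A=clear B=clear
[6] after Right: loc=B A=clear B=clear
[7] after Suck: loc=B A=clear B=clear
[8] after Right: loc=B A=clear B=clear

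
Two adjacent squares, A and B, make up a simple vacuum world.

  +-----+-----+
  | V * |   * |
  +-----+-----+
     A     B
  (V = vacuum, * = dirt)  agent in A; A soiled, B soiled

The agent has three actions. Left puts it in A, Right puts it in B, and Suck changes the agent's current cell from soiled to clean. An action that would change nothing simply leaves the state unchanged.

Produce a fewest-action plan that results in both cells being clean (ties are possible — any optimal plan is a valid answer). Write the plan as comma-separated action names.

Suck (#1): loc=A A=clean B=soiled
Right (#2): loc=B A=clean B=soiled
Suck (#3): loc=B A=clean B=clean
min 3: Suck A + move + Suck B

Suck, Right, Suck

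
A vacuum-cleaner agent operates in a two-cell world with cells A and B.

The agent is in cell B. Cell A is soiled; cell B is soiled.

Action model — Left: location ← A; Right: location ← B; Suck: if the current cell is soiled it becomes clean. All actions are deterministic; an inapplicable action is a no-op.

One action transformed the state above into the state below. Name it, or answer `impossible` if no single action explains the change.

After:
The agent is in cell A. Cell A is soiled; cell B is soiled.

Left

try  Left: loc=A A=soiled B=soiled  ← match
try Right: loc=B A=soiled B=soiled
try  Suck: loc=B A=soiled B=clean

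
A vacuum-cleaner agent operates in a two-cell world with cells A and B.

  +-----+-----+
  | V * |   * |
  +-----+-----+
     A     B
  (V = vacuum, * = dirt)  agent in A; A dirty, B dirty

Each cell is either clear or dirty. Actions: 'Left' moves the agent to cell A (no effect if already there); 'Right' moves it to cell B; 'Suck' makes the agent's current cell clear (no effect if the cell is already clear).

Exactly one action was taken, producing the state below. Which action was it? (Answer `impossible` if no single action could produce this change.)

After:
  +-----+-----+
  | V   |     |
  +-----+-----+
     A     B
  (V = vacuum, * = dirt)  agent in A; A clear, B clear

impossible

try  Left: in A — A dirty, B dirty
try Right: in B — A dirty, B dirty
try  Suck: in A — A clear, B dirty
no single action produces the after-state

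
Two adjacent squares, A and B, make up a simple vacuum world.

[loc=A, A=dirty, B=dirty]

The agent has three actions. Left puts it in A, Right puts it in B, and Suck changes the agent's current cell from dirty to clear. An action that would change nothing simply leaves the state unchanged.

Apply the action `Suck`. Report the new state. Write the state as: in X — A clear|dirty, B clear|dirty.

in A — A clear, B dirty

start: in A — A dirty, B dirty
1) do Suck; now in A — A clear, B dirty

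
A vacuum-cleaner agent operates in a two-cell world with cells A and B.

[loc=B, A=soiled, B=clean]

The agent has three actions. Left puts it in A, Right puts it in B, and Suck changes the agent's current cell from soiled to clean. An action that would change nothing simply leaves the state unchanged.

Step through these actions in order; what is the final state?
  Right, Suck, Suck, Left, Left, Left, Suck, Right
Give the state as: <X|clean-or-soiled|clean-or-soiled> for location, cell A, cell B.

1) do Right; now <B|soiled|clean>
2) do Suck; now <B|soiled|clean>
3) do Suck; now <B|soiled|clean>
4) do Left; now <A|soiled|clean>
5) do Left; now <A|soiled|clean>
6) do Left; now <A|soiled|clean>
7) do Suck; now <A|clean|clean>
8) do Right; now <B|clean|clean>

<B|clean|clean>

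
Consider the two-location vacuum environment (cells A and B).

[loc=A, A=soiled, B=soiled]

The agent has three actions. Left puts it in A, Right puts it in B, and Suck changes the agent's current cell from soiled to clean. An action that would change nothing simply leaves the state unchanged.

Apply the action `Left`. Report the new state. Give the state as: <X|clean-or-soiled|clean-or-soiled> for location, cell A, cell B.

start: <A|soiled|soiled>
Left (#1): <A|soiled|soiled>

<A|soiled|soiled>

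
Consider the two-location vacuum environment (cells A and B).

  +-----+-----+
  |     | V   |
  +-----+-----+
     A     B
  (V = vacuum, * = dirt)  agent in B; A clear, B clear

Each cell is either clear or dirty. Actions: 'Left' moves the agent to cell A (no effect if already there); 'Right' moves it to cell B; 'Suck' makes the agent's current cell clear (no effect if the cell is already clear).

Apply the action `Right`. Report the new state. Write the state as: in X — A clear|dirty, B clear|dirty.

in B — A clear, B clear

start: in B — A clear, B clear
[1] after Right: in B — A clear, B clear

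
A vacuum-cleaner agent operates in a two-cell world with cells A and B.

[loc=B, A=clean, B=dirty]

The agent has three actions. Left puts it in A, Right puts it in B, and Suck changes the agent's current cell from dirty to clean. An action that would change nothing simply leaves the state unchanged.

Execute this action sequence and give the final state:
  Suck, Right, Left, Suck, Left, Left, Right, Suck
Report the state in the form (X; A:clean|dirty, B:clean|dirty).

(B; A:clean, B:clean)

[1] after Suck: (B; A:clean, B:clean)
[2] after Right: (B; A:clean, B:clean)
[3] after Left: (A; A:clean, B:clean)
[4] after Suck: (A; A:clean, B:clean)
[5] after Left: (A; A:clean, B:clean)
[6] after Left: (A; A:clean, B:clean)
[7] after Right: (B; A:clean, B:clean)
[8] after Suck: (B; A:clean, B:clean)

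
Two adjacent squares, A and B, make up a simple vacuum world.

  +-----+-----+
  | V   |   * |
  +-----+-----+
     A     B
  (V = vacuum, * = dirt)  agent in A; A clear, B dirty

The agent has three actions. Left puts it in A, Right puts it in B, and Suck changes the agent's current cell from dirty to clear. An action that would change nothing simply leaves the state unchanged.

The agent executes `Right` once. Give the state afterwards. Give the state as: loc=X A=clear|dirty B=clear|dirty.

start: loc=A A=clear B=dirty
1) do Right; now loc=B A=clear B=dirty

loc=B A=clear B=dirty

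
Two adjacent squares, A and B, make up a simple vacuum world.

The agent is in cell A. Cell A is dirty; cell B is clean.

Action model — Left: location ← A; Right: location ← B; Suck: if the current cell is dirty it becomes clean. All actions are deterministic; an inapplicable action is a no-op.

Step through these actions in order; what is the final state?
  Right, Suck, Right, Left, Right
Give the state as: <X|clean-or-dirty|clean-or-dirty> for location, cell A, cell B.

[1] after Right: <B|dirty|clean>
[2] after Suck: <B|dirty|clean>
[3] after Right: <B|dirty|clean>
[4] after Left: <A|dirty|clean>
[5] after Right: <B|dirty|clean>

<B|dirty|clean>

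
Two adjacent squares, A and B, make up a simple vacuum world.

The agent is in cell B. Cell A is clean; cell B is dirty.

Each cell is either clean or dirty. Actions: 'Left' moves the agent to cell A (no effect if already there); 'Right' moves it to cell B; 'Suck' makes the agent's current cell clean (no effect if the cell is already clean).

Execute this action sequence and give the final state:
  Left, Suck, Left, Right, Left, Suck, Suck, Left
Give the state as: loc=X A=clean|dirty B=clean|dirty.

t=1 Left ⇒ loc=A A=clean B=dirty
t=2 Suck ⇒ loc=A A=clean B=dirty
t=3 Left ⇒ loc=A A=clean B=dirty
t=4 Right ⇒ loc=B A=clean B=dirty
t=5 Left ⇒ loc=A A=clean B=dirty
t=6 Suck ⇒ loc=A A=clean B=dirty
t=7 Suck ⇒ loc=A A=clean B=dirty
t=8 Left ⇒ loc=A A=clean B=dirty

loc=A A=clean B=dirty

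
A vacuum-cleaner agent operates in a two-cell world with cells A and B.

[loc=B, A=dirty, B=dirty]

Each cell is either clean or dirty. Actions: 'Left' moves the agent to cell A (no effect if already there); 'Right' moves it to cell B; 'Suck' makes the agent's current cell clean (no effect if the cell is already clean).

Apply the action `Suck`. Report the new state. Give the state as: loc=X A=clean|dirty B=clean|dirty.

loc=B A=dirty B=clean

start: loc=B A=dirty B=dirty
[1] after Suck: loc=B A=dirty B=clean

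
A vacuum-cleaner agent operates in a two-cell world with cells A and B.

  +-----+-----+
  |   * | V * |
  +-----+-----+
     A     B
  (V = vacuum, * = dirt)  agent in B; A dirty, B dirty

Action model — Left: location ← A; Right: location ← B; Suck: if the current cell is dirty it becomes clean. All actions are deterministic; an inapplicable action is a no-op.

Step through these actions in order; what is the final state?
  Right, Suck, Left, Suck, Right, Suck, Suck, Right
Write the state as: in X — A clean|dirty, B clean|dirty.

[1] after Right: in B — A dirty, B dirty
[2] after Suck: in B — A dirty, B clean
[3] after Left: in A — A dirty, B clean
[4] after Suck: in A — A clean, B clean
[5] after Right: in B — A clean, B clean
[6] after Suck: in B — A clean, B clean
[7] after Suck: in B — A clean, B clean
[8] after Right: in B — A clean, B clean

in B — A clean, B clean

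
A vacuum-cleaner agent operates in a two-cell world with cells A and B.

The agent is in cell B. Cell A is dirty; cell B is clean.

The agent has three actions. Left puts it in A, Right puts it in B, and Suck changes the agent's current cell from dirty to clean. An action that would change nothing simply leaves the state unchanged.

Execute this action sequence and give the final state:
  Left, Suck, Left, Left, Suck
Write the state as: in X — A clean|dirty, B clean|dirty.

1. Left → in A — A dirty, B clean
2. Suck → in A — A clean, B clean
3. Left → in A — A clean, B clean
4. Left → in A — A clean, B clean
5. Suck → in A — A clean, B clean

in A — A clean, B clean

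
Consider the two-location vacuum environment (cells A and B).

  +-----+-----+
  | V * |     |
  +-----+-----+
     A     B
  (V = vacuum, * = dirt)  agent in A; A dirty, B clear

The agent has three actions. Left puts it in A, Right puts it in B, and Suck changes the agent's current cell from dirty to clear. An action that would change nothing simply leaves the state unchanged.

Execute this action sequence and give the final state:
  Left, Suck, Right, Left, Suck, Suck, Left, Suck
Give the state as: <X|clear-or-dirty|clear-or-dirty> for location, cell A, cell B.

1) do Left; now <A|dirty|clear>
2) do Suck; now <A|clear|clear>
3) do Right; now <B|clear|clear>
4) do Left; now <A|clear|clear>
5) do Suck; now <A|clear|clear>
6) do Suck; now <A|clear|clear>
7) do Left; now <A|clear|clear>
8) do Suck; now <A|clear|clear>

<A|clear|clear>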